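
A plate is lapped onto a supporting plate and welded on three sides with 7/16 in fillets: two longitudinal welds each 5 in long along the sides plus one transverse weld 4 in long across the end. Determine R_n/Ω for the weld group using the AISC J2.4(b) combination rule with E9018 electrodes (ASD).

R_n/Ω ≈ 121 kip

E90XX → F_EXX = 90 ksi.
t_e = 0.707 × 0.4375 = 0.3093 in.
R_nwl = 0.6 × 90 × 0.3093 × 10 = 167 kip (longitudinal, 2 welds).
R_nwt = 0.6 × 90 × 0.3093 × 4 = 66.81 kip (transverse, base value).
(i) R_nwl + R_nwt = 233.8 kip; (ii) 0.85 R_nwl + 1.5 R_nwt = 242.2 kip.
R_n = max = 242.2 kip [governs: (ii)]; R_n/Ω = 121.1 kip.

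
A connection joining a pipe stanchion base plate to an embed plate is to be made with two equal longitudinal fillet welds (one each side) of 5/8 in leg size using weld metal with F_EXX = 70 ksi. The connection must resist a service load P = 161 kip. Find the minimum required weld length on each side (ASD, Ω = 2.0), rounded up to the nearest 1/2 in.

L = 9 in on each side

Throat t_e = 0.707 × 0.625 = 0.4419 in.
r_n/Ω = (0.6 × 70 × 0.4419) / 2.0 = 9.279 kip/in.
L_req = P / (r_n/Ω) = 161 / 9.279 = 17.35 in total.
Per side: 17.35 / 2 = 8.675 in.
Round up → use L = 9 in on each side.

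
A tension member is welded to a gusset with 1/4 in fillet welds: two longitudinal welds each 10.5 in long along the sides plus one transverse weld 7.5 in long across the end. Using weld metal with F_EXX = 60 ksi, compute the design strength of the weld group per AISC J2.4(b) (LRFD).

t_e = 0.707 × 0.25 = 0.1767 in.
R_nwl = 0.6 × 60 × 0.1767 × 21 = 133.6 kip (longitudinal, 2 welds).
R_nwt = 0.6 × 60 × 0.1767 × 7.5 = 47.72 kip (transverse, base value).
(i) R_nwl + R_nwt = 181.3 kip; (ii) 0.85 R_nwl + 1.5 R_nwt = 185.2 kip.
R_n = max = 185.2 kip [governs: (ii)]; φR_n = 138.9 kip.

φR_n ≈ 139 kip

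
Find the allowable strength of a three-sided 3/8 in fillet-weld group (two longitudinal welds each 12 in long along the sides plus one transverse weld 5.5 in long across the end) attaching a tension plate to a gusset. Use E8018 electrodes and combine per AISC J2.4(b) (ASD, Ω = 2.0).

E80XX → F_EXX = 80 ksi.
t_e = 0.707 × 0.375 = 0.2651 in.
R_nwl = 0.6 × 80 × 0.2651 × 24 = 305.4 kip (longitudinal, 2 welds).
R_nwt = 0.6 × 80 × 0.2651 × 5.5 = 69.99 kip (transverse, base value).
(i) R_nwl + R_nwt = 375.4 kip; (ii) 0.85 R_nwl + 1.5 R_nwt = 364.6 kip.
R_n = max = 375.4 kip [governs: (i)]; R_n/Ω = 187.7 kip.

R_n/Ω ≈ 188 kip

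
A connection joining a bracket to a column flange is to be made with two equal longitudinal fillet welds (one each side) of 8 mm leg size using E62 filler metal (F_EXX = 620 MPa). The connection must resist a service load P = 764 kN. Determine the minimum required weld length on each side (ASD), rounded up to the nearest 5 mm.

Throat t_e = 0.707 × 8 = 5.656 mm.
r_n/Ω = (0.6 × 620 × 5.656) / 2.0 = 1052 N/mm = 1.052 kN/mm.
L_req = P / (r_n/Ω) = 764 / 1.052 = 726.2 mm total.
Per side: 726.2 / 2 = 363.1 mm.
Round up → use L = 365 mm on each side.

L = 365 mm on each side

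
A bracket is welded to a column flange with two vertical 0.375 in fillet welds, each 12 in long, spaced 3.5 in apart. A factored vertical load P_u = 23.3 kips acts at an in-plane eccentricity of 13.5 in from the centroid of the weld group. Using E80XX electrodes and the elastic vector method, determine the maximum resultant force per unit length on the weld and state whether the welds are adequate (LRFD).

f_max ≈ 5.79 kip/in; adequate

E80XX → F_EXX = 80 ksi.
Total weld length L_w = 24 in. Treat welds as unit-width lines.
Polar moment about centroid: J = 2[d³/12 + d(b/2)²] = 2[12³/12 + 12×1.75²] = 361.5 in³.
Direct shear f_v = P/L_w = 23.3 / 24 = 0.9708 kip/in (vertical).
Torsion M = P·e = 23.3 × 13.5 = 314.55 kip·in.
Critical point at (x, y) = (1.75, 6) from centroid. f_tx = M·y/J = 5.221 kip/in; f_ty = M·x/J = 1.523 kip/in.
Resultant f_max = √[f_tx² + (f_v + f_ty)²] = √[5.221² + (0.9708 + 1.523)²] = 5.786 kip/in.
Capacity per unit length: φr_n = 0.75 × 0.6 × 80 × (0.707 × 0.375) = 9.544 kip/in.
5.786 ≤ 9.544 → adequate.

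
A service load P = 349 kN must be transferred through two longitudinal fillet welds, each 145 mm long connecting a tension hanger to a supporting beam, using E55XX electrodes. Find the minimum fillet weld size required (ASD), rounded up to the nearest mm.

E55XX → F_EXX = 550 MPa.
Total weld length L = 290 mm.
Required throat t_e = P × Ω / (0.6 F_EXX × L) = 349 × 2.0 / (0.6 × 550 × 290 × 10⁻³) = 7.294 mm.
Required leg w = t_e / 0.707 = 10.32 mm → use 11 mm.

w = 11 mm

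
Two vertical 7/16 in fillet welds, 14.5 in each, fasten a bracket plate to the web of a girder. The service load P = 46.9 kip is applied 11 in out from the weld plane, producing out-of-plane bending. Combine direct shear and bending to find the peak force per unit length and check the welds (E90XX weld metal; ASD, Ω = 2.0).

f_max ≈ 7.54 kip/in; adequate

E90XX → F_EXX = 90 ksi.
L_w = 2 × 14.5 = 29 in; section modulus (unit throat) S = 2 × L²/6 = 70.08 in².
Direct shear f_v = P/L_w = 46.9/29 = 1.617 kip/in.
Moment M = P × e = 46.9 × 11 = 515.9 kip·in; bending f_b = M/S = 7.361 kip/in.
f_max = √(f_v² + f_b²) = √(1.617² + 7.361²) = 7.537 kip/in.
r_n/Ω = (1/2.0) × 0.6 × 90 × (0.707 × 0.4375) = 8.351 kip/in → adequate.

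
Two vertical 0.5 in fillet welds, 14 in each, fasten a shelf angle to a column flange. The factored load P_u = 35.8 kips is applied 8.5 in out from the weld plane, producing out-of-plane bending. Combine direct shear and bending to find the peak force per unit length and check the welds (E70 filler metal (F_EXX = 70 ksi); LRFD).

f_max ≈ 4.83 kip/in; adequate

L_w = 2 × 14 = 28 in; section modulus (unit throat) S = 2 × L²/6 = 65.33 in².
Direct shear f_v = P/L_w = 35.8/28 = 1.279 kip/in.
Moment M = P × e = 35.8 × 8.5 = 304.3 kip·in; bending f_b = M/S = 4.658 kip/in.
f_max = √(f_v² + f_b²) = √(1.279² + 4.658²) = 4.83 kip/in.
φr_n = 0.75 × 0.6 × 70 × (0.707 × 0.5) = 11.14 kip/in → adequate.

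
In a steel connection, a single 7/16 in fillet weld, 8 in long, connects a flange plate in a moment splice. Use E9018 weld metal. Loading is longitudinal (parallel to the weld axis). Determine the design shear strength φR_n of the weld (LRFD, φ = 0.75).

φR_n ≈ 100 kip

E90XX → F_EXX = 90 ksi.
Effective throat t_e = 0.707 × 0.4375 = 0.3093 in.
Total length L = 8 in; A_we = 0.3093 × 8 = 2.474 in².
F_nw = 0.6 F_EXX = 0.6 × 90 = 54 ksi.
φR_n = 0.75 × 54 × 2.474 = 100.2 kip.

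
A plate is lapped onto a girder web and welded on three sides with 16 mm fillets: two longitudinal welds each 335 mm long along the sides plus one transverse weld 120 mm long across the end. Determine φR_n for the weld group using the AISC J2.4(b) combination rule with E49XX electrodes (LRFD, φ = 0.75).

φR_n ≈ 1970 kN

E49XX → F_EXX = 490 MPa.
t_e = 0.707 × 16 = 11.31 mm.
R_nwl = 0.6 × 490 × 11.31 × 670 × 10⁻³ = 2228 kN (longitudinal, 2 welds).
R_nwt = 0.6 × 490 × 11.31 × 120 × 10⁻³ = 399.1 kN (transverse, base value).
(i) R_nwl + R_nwt = 2627 kN; (ii) 0.85 R_nwl + 1.5 R_nwt = 2493 kN.
R_n = max = 2627 kN [governs: (i)]; φR_n = 1970 kN.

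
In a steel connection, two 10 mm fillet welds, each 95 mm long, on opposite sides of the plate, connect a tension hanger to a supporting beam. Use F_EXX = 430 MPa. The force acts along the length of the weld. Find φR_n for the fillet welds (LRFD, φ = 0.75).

Effective throat t_e = 0.707 × 10 = 7.07 mm.
Total length L = 190 mm; A_we = 7.07 × 190 = 1343 mm².
F_nw = 0.6 F_EXX = 0.6 × 430 = 258 MPa.
φR_n = 0.75 × 258 × 1343 × 10⁻³ = 259.9 kN.

φR_n ≈ 260 kN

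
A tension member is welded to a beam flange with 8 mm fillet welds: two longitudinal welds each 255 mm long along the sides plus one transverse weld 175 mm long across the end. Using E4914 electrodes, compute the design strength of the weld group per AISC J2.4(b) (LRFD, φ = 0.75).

E49XX → F_EXX = 490 MPa.
t_e = 0.707 × 8 = 5.656 mm.
R_nwl = 0.6 × 490 × 5.656 × 510 × 10⁻³ = 848.1 kN (longitudinal, 2 welds).
R_nwt = 0.6 × 490 × 5.656 × 175 × 10⁻³ = 291 kN (transverse, base value).
(i) R_nwl + R_nwt = 1139 kN; (ii) 0.85 R_nwl + 1.5 R_nwt = 1157 kN.
R_n = max = 1157 kN [governs: (ii)]; φR_n = 868 kN.

φR_n ≈ 868 kN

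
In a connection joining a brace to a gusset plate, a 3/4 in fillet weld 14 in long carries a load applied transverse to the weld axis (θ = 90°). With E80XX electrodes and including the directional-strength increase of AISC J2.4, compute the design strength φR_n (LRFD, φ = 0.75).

E80XX → F_EXX = 80 ksi.
t_e = 0.707 × 0.75 = 0.5302 in; A_we = 0.5302 × 14 = 7.423 in².
Directional factor: 1.0 + 0.5 sin^1.5(90°) = 1.5.
F_nw = 0.6 × 80 × 1.5 = 72 ksi.
φR_n = 0.75 × 72 × 7.423 = 400.9 kips.

φR_n ≈ 401 kips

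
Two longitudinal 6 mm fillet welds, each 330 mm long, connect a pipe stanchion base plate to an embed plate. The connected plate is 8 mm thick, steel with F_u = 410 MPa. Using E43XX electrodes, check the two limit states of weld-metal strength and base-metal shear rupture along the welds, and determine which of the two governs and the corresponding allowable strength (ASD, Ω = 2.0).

E43XX → F_EXX = 430 MPa.
t_e = 0.707 × 6 = 4.242 mm; L = 660 mm.
Weld metal: R_n/Ω = (1/2.0) × 0.6 × 430 × 4.242 × 660 × 10⁻³ = 361.2 kN.
Base metal (shear rupture): R_n/Ω = (1/2.0) × 0.6 × 410 × 8 × 660 × 10⁻³ = 649.4 kN.
Governing: weld metal.

R_n/Ω ≈ 361 kN (weld metal governs)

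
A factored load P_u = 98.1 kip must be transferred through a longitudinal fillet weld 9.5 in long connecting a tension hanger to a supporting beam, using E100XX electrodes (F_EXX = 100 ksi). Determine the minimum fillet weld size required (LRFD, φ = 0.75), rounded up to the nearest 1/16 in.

Total weld length L = 9.5 in.
Required throat t_e = P_u / (φ × 0.6 F_EXX × L) = 98.1 / (0.75 × 0.6 × 100 × 9.5) = 0.2295 in.
Required leg w = t_e / 0.707 = 0.3246 in → use 3/8 in.

w = 3/8 in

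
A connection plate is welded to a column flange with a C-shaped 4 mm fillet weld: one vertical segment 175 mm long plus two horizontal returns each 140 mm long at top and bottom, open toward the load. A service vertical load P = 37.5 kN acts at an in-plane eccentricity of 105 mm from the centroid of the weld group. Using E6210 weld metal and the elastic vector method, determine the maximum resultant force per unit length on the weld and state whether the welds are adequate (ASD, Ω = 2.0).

f_max ≈ 212 N/mm; adequate

E62XX → F_EXX = 620 MPa.
Total weld length L_w = 455 mm. Treat welds as unit-width lines.
Centroid: x̄ = 2×140×70 / 455 = 43.08 mm from the vertical weld.
Polar moment about centroid: J = I_x + I_y = [175³/12 + 2×140×87.5²] + [175×43.08² + 2(140³/12 + 140×26.92²)] = 3575000 mm³.
Direct shear f_v = P/L_w = 37.5×10³ / 455 = 82.42 N/mm (vertical).
Torsion M = P·e = 37.5×10³ × 105 = 3937500 N·mm.
Critical point at (x, y) = (96.92, 87.5) from centroid. f_tx = M·y/J = 96.36 N/mm; f_ty = M·x/J = 106.7 N/mm.
Resultant f_max = √[f_tx² + (f_v + f_ty)²] = √[96.36² + (82.42 + 106.7)²] = 212.3 N/mm.
Capacity per unit length: r_n/Ω = (1/2.0) × 0.6 × 620 × (0.707 × 4) = 526 N/mm.
212.3 ≤ 526 → adequate.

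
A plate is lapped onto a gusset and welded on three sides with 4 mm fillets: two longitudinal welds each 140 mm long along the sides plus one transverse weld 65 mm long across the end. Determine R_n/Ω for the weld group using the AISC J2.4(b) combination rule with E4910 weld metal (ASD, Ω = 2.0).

R_n/Ω ≈ 143 kN

E49XX → F_EXX = 490 MPa.
t_e = 0.707 × 4 = 2.828 mm.
R_nwl = 0.6 × 490 × 2.828 × 280 × 10⁻³ = 232.8 kN (longitudinal, 2 welds).
R_nwt = 0.6 × 490 × 2.828 × 65 × 10⁻³ = 54.04 kN (transverse, base value).
(i) R_nwl + R_nwt = 286.8 kN; (ii) 0.85 R_nwl + 1.5 R_nwt = 278.9 kN.
R_n = max = 286.8 kN [governs: (i)]; R_n/Ω = 143.4 kN.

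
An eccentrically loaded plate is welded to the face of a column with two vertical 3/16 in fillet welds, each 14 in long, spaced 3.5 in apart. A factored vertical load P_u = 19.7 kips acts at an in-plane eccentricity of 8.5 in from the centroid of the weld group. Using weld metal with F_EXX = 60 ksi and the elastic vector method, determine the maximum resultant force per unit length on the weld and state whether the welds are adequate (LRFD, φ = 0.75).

Total weld length L_w = 28 in. Treat welds as unit-width lines.
Polar moment about centroid: J = 2[d³/12 + d(b/2)²] = 2[14³/12 + 14×1.75²] = 543.1 in³.
Direct shear f_v = P/L_w = 19.7 / 28 = 0.7036 kip/in (vertical).
Torsion M = P·e = 19.7 × 8.5 = 167.45 kip·in.
Critical point at (x, y) = (1.75, 7) from centroid. f_tx = M·y/J = 2.158 kip/in; f_ty = M·x/J = 0.5396 kip/in.
Resultant f_max = √[f_tx² + (f_v + f_ty)²] = √[2.158² + (0.7036 + 0.5396)²] = 2.491 kip/in.
Capacity per unit length: φr_n = 0.75 × 0.6 × 60 × (0.707 × 0.1875) = 3.579 kip/in.
2.491 ≤ 3.579 → adequate.

f_max ≈ 2.49 kip/in; adequate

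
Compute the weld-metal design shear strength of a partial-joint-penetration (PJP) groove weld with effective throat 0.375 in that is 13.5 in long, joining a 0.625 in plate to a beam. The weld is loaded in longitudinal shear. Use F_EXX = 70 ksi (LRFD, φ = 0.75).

Effective throat (given) t_e = 0.375 in.
A_we = 0.375 × 13.5 = 5.062 in².
F_nw = 0.6 F_EXX = 42 ksi.
φR_n = 0.75 × 42 × 5.062 = 159.5 kips.

φR_n ≈ 159 kips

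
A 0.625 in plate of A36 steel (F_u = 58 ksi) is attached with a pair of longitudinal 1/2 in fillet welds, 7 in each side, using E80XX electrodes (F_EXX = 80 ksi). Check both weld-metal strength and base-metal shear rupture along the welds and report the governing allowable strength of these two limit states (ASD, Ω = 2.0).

R_n/Ω ≈ 119 kips (weld metal governs)

t_e = 0.707 × 0.5 = 0.3535 in; L = 14 in.
Weld metal: R_n/Ω = (1/2.0) × 0.6 × 80 × 0.3535 × 14 = 118.8 kips.
Base metal (shear rupture): R_n/Ω = (1/2.0) × 0.6 × 58 × 0.625 × 14 = 152.2 kips.
Governing: weld metal.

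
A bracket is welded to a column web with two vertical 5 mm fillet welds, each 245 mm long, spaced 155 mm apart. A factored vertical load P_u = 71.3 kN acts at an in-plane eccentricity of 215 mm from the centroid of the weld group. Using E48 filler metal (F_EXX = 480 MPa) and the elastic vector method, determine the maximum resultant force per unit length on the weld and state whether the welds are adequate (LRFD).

f_max ≈ 505 N/mm; adequate

Total weld length L_w = 490 mm. Treat welds as unit-width lines.
Polar moment about centroid: J = 2[d³/12 + d(b/2)²] = 2[245³/12 + 245×77.5²] = 5394000 mm³.
Direct shear f_v = P/L_w = 71.3×10³ / 490 = 145.5 N/mm (vertical).
Torsion M = P·e = 71.3×10³ × 215 = 15330000 N·mm.
Critical point at (x, y) = (77.5, 122.5) from centroid. f_tx = M·y/J = 348.1 N/mm; f_ty = M·x/J = 220.2 N/mm.
Resultant f_max = √[f_tx² + (f_v + f_ty)²] = √[348.1² + (145.5 + 220.2)²] = 505 N/mm.
Capacity per unit length: φr_n = 0.75 × 0.6 × 480 × (0.707 × 5) = 763.6 N/mm.
505 ≤ 763.6 → adequate.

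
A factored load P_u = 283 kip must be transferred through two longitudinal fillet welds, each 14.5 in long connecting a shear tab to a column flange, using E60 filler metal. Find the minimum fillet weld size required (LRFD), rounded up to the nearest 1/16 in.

w = 9/16 in

E60XX → F_EXX = 60 ksi.
Total weld length L = 29 in.
Required throat t_e = P_u / (φ × 0.6 F_EXX × L) = 283 / (0.75 × 0.6 × 60 × 29) = 0.3614 in.
Required leg w = t_e / 0.707 = 0.5112 in → use 9/16 in.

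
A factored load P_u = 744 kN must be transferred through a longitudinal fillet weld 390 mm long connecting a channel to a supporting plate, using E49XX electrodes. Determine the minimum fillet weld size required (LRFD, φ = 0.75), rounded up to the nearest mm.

w = 13 mm

E49XX → F_EXX = 490 MPa.
Total weld length L = 390 mm.
Required throat t_e = P_u / (φ × 0.6 F_EXX × L) = 744 / (0.75 × 0.6 × 490 × 390 × 10⁻³) = 8.652 mm.
Required leg w = t_e / 0.707 = 12.24 mm → use 13 mm.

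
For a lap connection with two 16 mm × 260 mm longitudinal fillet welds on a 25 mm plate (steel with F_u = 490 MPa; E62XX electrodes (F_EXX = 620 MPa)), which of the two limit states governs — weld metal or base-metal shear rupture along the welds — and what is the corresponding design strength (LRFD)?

φR_n ≈ 1640 kN (weld metal governs)

t_e = 0.707 × 16 = 11.31 mm; L = 520 mm.
Weld metal: φR_n = 0.75 × 0.6 × 620 × 11.31 × 520 × 10⁻³ = 1641 kN.
Base metal (shear rupture): φR_n = 0.75 × 0.6 × 490 × 25 × 520 × 10⁻³ = 2866 kN.
Governing: weld metal.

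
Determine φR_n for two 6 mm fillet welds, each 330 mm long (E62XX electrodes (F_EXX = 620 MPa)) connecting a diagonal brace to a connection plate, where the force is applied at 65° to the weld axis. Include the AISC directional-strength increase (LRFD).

φR_n ≈ 1120 kN

t_e = 0.707 × 6 = 4.242 mm; A_we = 4.242 × 660 = 2800 mm².
Directional factor: 1.0 + 0.5 sin^1.5(65°) = 1.431.
F_nw = 0.6 × 620 × 1.431 = 532.5 MPa.
φR_n = 0.75 × 532.5 × 2800 × 10⁻³ = 1118 kN.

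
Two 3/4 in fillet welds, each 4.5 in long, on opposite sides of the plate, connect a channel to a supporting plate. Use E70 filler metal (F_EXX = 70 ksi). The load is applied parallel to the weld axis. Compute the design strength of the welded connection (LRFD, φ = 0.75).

Effective throat t_e = 0.707 × 0.75 = 0.5302 in.
Total length L = 9 in; A_we = 0.5302 × 9 = 4.772 in².
F_nw = 0.6 F_EXX = 0.6 × 70 = 42 ksi.
φR_n = 0.75 × 42 × 4.772 = 150.3 kips.

φR_n ≈ 150 kips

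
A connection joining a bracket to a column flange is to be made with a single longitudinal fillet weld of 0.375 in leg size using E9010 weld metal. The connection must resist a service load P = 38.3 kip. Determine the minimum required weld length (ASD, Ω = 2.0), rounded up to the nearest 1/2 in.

E90XX → F_EXX = 90 ksi.
Throat t_e = 0.707 × 0.375 = 0.2651 in.
r_n/Ω = (0.6 × 90 × 0.2651) / 2.0 = 7.158 kip/in.
L_req = P / (r_n/Ω) = 38.3 / 7.158 = 5.35 in total.
Round up → use L = 5.5 in.

L = 5.5 in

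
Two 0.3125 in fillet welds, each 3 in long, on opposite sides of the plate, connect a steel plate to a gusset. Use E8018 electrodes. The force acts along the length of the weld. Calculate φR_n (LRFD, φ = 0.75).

φR_n ≈ 47.7 kips

E80XX → F_EXX = 80 ksi.
Effective throat t_e = 0.707 × 0.3125 = 0.2209 in.
Total length L = 6 in; A_we = 0.2209 × 6 = 1.326 in².
F_nw = 0.6 F_EXX = 0.6 × 80 = 48 ksi.
φR_n = 0.75 × 48 × 1.326 = 47.72 kips.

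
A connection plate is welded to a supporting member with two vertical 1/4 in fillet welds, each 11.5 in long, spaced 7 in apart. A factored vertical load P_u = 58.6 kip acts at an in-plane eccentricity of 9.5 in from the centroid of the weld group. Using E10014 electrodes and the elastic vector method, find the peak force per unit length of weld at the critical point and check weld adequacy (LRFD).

E100XX → F_EXX = 100 ksi.
Total weld length L_w = 23 in. Treat welds as unit-width lines.
Polar moment about centroid: J = 2[d³/12 + d(b/2)²] = 2[11.5³/12 + 11.5×3.5²] = 535.2 in³.
Direct shear f_v = P/L_w = 58.6 / 23 = 2.548 kip/in (vertical).
Torsion M = P·e = 58.6 × 9.5 = 556.7 kip·in.
Critical point at (x, y) = (3.5, 5.75) from centroid. f_tx = M·y/J = 5.981 kip/in; f_ty = M·x/J = 3.64 kip/in.
Resultant f_max = √[f_tx² + (f_v + f_ty)²] = √[5.981² + (2.548 + 3.64)²] = 8.606 kip/in.
Capacity per unit length: φr_n = 0.75 × 0.6 × 100 × (0.707 × 0.25) = 7.954 kip/in.
8.606 > 7.954 → NOT adequate.

f_max ≈ 8.61 kip/in; NOT adequate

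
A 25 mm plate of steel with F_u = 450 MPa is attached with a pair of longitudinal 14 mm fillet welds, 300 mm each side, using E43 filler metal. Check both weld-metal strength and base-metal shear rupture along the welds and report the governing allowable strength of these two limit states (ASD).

E43XX → F_EXX = 430 MPa.
t_e = 0.707 × 14 = 9.898 mm; L = 600 mm.
Weld metal: R_n/Ω = (1/2.0) × 0.6 × 430 × 9.898 × 600 × 10⁻³ = 766.1 kN.
Base metal (shear rupture): R_n/Ω = (1/2.0) × 0.6 × 450 × 25 × 600 × 10⁻³ = 2025 kN.
Governing: weld metal.

R_n/Ω ≈ 766 kN (weld metal governs)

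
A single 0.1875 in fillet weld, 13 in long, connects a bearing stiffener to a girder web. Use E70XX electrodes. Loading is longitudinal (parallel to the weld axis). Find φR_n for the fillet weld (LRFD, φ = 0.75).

φR_n ≈ 54.3 kip

E70XX → F_EXX = 70 ksi.
Effective throat t_e = 0.707 × 0.1875 = 0.1326 in.
Total length L = 13 in; A_we = 0.1326 × 13 = 1.723 in².
F_nw = 0.6 F_EXX = 0.6 × 70 = 42 ksi.
φR_n = 0.75 × 42 × 1.723 = 54.28 kip.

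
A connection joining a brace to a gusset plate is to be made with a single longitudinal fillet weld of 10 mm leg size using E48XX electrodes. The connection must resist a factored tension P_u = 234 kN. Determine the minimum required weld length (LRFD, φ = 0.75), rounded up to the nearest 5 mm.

L = 155 mm

E48XX → F_EXX = 480 MPa.
Throat t_e = 0.707 × 10 = 7.07 mm.
φr_n = 0.75 × 0.6 × 480 × 7.07 × 10⁻³ = 1.527 kN/mm.
L_req = P_u / φr_n = 234 / 1.527 = 153.2 mm total.
Round up → use L = 155 mm.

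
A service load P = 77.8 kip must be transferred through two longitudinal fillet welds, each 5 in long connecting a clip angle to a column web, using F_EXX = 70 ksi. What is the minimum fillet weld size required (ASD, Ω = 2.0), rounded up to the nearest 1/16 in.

Total weld length L = 10 in.
Required throat t_e = P × Ω / (0.6 F_EXX × L) = 77.8 × 2.0 / (0.6 × 70 × 10) = 0.3705 in.
Required leg w = t_e / 0.707 = 0.524 in → use 9/16 in.

w = 9/16 in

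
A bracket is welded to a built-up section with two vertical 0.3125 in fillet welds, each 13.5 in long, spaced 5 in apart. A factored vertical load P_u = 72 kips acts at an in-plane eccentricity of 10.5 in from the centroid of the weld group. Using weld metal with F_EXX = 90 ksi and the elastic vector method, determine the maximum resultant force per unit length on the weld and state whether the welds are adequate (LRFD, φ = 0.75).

Total weld length L_w = 27 in. Treat welds as unit-width lines.
Polar moment about centroid: J = 2[d³/12 + d(b/2)²] = 2[13.5³/12 + 13.5×2.5²] = 578.8 in³.
Direct shear f_v = P/L_w = 72 / 27 = 2.667 kip/in (vertical).
Torsion M = P·e = 72 × 10.5 = 756 kip·in.
Critical point at (x, y) = (2.5, 6.75) from centroid. f_tx = M·y/J = 8.816 kip/in; f_ty = M·x/J = 3.265 kip/in.
Resultant f_max = √[f_tx² + (f_v + f_ty)²] = √[8.816² + (2.667 + 3.265)²] = 10.63 kip/in.
Capacity per unit length: φr_n = 0.75 × 0.6 × 90 × (0.707 × 0.3125) = 8.948 kip/in.
10.63 > 8.948 → NOT adequate.

f_max ≈ 10.6 kip/in; NOT adequate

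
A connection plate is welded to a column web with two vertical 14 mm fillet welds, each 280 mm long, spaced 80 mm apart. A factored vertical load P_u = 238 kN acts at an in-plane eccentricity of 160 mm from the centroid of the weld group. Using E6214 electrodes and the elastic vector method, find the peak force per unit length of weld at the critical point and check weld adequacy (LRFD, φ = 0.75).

E62XX → F_EXX = 620 MPa.
Total weld length L_w = 560 mm. Treat welds as unit-width lines.
Polar moment about centroid: J = 2[d³/12 + d(b/2)²] = 2[280³/12 + 280×40²] = 4555000 mm³.
Direct shear f_v = P/L_w = 238×10³ / 560 = 425 N/mm (vertical).
Torsion M = P·e = 238×10³ × 160 = 38080000 N·mm.
Critical point at (x, y) = (40, 140) from centroid. f_tx = M·y/J = 1170 N/mm; f_ty = M·x/J = 334.4 N/mm.
Resultant f_max = √[f_tx² + (f_v + f_ty)²] = √[1170² + (425 + 334.4)²] = 1395 N/mm.
Capacity per unit length: φr_n = 0.75 × 0.6 × 620 × (0.707 × 14) = 2762 N/mm.
1395 ≤ 2762 → adequate.

f_max ≈ 1400 N/mm; adequate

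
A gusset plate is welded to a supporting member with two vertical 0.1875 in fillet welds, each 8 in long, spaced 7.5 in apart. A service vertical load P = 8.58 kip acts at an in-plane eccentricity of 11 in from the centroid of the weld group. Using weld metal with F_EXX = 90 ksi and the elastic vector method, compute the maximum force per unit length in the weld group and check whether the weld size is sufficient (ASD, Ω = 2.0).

f_max ≈ 2.07 kip/in; adequate

Total weld length L_w = 16 in. Treat welds as unit-width lines.
Polar moment about centroid: J = 2[d³/12 + d(b/2)²] = 2[8³/12 + 8×3.75²] = 310.3 in³.
Direct shear f_v = P/L_w = 8.58 / 16 = 0.5363 kip/in (vertical).
Torsion M = P·e = 8.58 × 11 = 94.38 kip·in.
Critical point at (x, y) = (3.75, 4) from centroid. f_tx = M·y/J = 1.216 kip/in; f_ty = M·x/J = 1.14 kip/in.
Resultant f_max = √[f_tx² + (f_v + f_ty)²] = √[1.216² + (0.5363 + 1.14)²] = 2.072 kip/in.
Capacity per unit length: r_n/Ω = (1/2.0) × 0.6 × 90 × (0.707 × 0.1875) = 3.579 kip/in.
2.072 ≤ 3.579 → adequate.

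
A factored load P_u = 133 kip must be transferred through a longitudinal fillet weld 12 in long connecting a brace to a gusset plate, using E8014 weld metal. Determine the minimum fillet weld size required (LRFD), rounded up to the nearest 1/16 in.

w = 7/16 in

E80XX → F_EXX = 80 ksi.
Total weld length L = 12 in.
Required throat t_e = P_u / (φ × 0.6 F_EXX × L) = 133 / (0.75 × 0.6 × 80 × 12) = 0.3079 in.
Required leg w = t_e / 0.707 = 0.4355 in → use 7/16 in.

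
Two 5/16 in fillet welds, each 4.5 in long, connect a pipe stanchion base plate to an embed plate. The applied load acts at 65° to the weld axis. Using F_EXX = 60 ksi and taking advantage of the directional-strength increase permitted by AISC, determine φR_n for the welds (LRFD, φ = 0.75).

φR_n ≈ 76.8 kips

t_e = 0.707 × 0.3125 = 0.2209 in; A_we = 0.2209 × 9 = 1.988 in².
Directional factor: 1.0 + 0.5 sin^1.5(65°) = 1.431.
F_nw = 0.6 × 60 × 1.431 = 51.53 ksi.
φR_n = 0.75 × 51.53 × 1.988 = 76.85 kips.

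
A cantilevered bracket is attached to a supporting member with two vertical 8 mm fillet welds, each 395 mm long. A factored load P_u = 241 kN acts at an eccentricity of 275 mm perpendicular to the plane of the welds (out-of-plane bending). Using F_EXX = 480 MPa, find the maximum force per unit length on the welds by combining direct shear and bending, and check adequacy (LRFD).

f_max ≈ 1310 N/mm; NOT adequate

L_w = 2 × 395 = 790 mm; section modulus (unit throat) S = 2 × L²/6 = 52010 mm².
Direct shear f_v = P/L_w = 241×10³/790 = 305.1 N/mm.
Moment M = P × e = 241×10³ × 275 = 66275000 N·mm; bending f_b = M/S = 1274 N/mm.
f_max = √(f_v² + f_b²) = √(305.1² + 1274²) = 1310 N/mm.
φr_n = 0.75 × 0.6 × 480 × (0.707 × 8) = 1222 N/mm → NOT adequate.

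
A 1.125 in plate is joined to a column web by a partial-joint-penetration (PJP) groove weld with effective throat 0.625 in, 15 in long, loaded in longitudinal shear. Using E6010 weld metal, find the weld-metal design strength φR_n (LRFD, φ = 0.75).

E60XX → F_EXX = 60 ksi.
Effective throat (given) t_e = 0.625 in.
A_we = 0.625 × 15 = 9.375 in².
F_nw = 0.6 F_EXX = 36 ksi.
φR_n = 0.75 × 36 × 9.375 = 253.1 kip.

φR_n ≈ 253 kip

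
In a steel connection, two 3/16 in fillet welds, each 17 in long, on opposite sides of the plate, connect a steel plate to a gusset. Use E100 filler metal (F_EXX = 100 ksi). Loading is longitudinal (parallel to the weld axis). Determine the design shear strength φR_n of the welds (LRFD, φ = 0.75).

φR_n ≈ 203 kip

Effective throat t_e = 0.707 × 0.1875 = 0.1326 in.
Total length L = 34 in; A_we = 0.1326 × 34 = 4.507 in².
F_nw = 0.6 F_EXX = 0.6 × 100 = 60 ksi.
φR_n = 0.75 × 60 × 4.507 = 202.8 kip.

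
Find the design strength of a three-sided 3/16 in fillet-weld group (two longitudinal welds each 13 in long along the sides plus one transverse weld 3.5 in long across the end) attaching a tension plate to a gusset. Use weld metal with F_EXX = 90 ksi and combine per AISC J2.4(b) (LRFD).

φR_n ≈ 158 kips

t_e = 0.707 × 0.1875 = 0.1326 in.
R_nwl = 0.6 × 90 × 0.1326 × 26 = 186.1 kips (longitudinal, 2 welds).
R_nwt = 0.6 × 90 × 0.1326 × 3.5 = 25.05 kips (transverse, base value).
(i) R_nwl + R_nwt = 211.2 kips; (ii) 0.85 R_nwl + 1.5 R_nwt = 195.8 kips.
R_n = max = 211.2 kips [governs: (i)]; φR_n = 158.4 kips.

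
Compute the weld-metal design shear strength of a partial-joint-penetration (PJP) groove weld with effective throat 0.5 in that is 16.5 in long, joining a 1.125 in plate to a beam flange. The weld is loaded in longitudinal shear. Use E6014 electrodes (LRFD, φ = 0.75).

E60XX → F_EXX = 60 ksi.
Effective throat (given) t_e = 0.5 in.
A_we = 0.5 × 16.5 = 8.25 in².
F_nw = 0.6 F_EXX = 36 ksi.
φR_n = 0.75 × 36 × 8.25 = 222.8 kip.

φR_n ≈ 223 kip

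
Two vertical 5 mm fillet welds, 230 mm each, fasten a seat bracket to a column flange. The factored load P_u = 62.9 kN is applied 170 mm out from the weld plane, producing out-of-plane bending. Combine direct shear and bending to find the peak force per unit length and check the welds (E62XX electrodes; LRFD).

f_max ≈ 622 N/mm; adequate

E62XX → F_EXX = 620 MPa.
L_w = 2 × 230 = 460 mm; section modulus (unit throat) S = 2 × L²/6 = 17630 mm².
Direct shear f_v = P/L_w = 62.9×10³/460 = 136.7 N/mm.
Moment M = P × e = 62.9×10³ × 170 = 10693000 N·mm; bending f_b = M/S = 606.4 N/mm.
f_max = √(f_v² + f_b²) = √(136.7² + 606.4²) = 621.6 N/mm.
φr_n = 0.75 × 0.6 × 620 × (0.707 × 5) = 986.3 N/mm → adequate.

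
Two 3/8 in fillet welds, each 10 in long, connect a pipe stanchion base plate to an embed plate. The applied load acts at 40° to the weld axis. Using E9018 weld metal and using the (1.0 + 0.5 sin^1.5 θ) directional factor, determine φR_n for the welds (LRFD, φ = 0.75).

E90XX → F_EXX = 90 ksi.
t_e = 0.707 × 0.375 = 0.2651 in; A_we = 0.2651 × 20 = 5.303 in².
Directional factor: 1.0 + 0.5 sin^1.5(40°) = 1.258.
F_nw = 0.6 × 90 × 1.258 = 67.91 ksi.
φR_n = 0.75 × 67.91 × 5.303 = 270.1 kips.

φR_n ≈ 270 kips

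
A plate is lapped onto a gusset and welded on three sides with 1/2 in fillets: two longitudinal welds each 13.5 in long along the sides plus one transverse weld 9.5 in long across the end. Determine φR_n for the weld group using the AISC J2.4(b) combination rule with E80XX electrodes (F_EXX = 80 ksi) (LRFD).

t_e = 0.707 × 0.5 = 0.3535 in.
R_nwl = 0.6 × 80 × 0.3535 × 27 = 458.1 kip (longitudinal, 2 welds).
R_nwt = 0.6 × 80 × 0.3535 × 9.5 = 161.2 kip (transverse, base value).
(i) R_nwl + R_nwt = 619.3 kip; (ii) 0.85 R_nwl + 1.5 R_nwt = 631.2 kip.
R_n = max = 631.2 kip [governs: (ii)]; φR_n = 473.4 kip.

φR_n ≈ 473 kip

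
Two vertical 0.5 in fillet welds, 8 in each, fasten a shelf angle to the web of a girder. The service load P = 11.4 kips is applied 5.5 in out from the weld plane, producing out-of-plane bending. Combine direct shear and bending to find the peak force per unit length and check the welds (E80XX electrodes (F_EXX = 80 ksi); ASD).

f_max ≈ 3.02 kip/in; adequate

L_w = 2 × 8 = 16 in; section modulus (unit throat) S = 2 × L²/6 = 21.33 in².
Direct shear f_v = P/L_w = 11.4/16 = 0.7125 kip/in.
Moment M = P × e = 11.4 × 5.5 = 62.7 kip·in; bending f_b = M/S = 2.939 kip/in.
f_max = √(f_v² + f_b²) = √(0.7125² + 2.939²) = 3.024 kip/in.
r_n/Ω = (1/2.0) × 0.6 × 80 × (0.707 × 0.5) = 8.484 kip/in → adequate.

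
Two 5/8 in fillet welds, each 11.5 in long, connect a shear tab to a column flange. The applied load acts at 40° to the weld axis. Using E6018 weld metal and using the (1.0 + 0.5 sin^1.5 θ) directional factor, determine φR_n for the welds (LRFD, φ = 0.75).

φR_n ≈ 345 kips

E60XX → F_EXX = 60 ksi.
t_e = 0.707 × 0.625 = 0.4419 in; A_we = 0.4419 × 23 = 10.16 in².
Directional factor: 1.0 + 0.5 sin^1.5(40°) = 1.258.
F_nw = 0.6 × 60 × 1.258 = 45.28 ksi.
φR_n = 0.75 × 45.28 × 10.16 = 345.1 kips.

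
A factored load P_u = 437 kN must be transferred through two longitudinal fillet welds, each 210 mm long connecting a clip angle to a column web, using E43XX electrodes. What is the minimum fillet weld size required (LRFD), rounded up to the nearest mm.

E43XX → F_EXX = 430 MPa.
Total weld length L = 420 mm.
Required throat t_e = P_u / (φ × 0.6 F_EXX × L) = 437 / (0.75 × 0.6 × 430 × 420 × 10⁻³) = 5.377 mm.
Required leg w = t_e / 0.707 = 7.606 mm → use 8 mm.

w = 8 mm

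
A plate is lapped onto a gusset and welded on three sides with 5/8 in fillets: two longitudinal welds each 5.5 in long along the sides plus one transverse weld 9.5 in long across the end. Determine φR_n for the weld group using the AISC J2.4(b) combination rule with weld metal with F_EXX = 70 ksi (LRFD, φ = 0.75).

φR_n ≈ 328 kips

t_e = 0.707 × 0.625 = 0.4419 in.
R_nwl = 0.6 × 70 × 0.4419 × 11 = 204.1 kips (longitudinal, 2 welds).
R_nwt = 0.6 × 70 × 0.4419 × 9.5 = 176.3 kips (transverse, base value).
(i) R_nwl + R_nwt = 380.5 kips; (ii) 0.85 R_nwl + 1.5 R_nwt = 438 kips.
R_n = max = 438 kips [governs: (ii)]; φR_n = 328.5 kips.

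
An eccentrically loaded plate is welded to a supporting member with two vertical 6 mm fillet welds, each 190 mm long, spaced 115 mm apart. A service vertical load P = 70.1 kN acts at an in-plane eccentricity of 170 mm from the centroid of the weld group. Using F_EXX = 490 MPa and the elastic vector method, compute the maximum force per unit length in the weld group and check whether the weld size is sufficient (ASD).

f_max ≈ 666 N/mm; NOT adequate

Total weld length L_w = 380 mm. Treat welds as unit-width lines.
Polar moment about centroid: J = 2[d³/12 + d(b/2)²] = 2[190³/12 + 190×57.5²] = 2400000 mm³.
Direct shear f_v = P/L_w = 70.1×10³ / 380 = 184.5 N/mm (vertical).
Torsion M = P·e = 70.1×10³ × 170 = 11917000 N·mm.
Critical point at (x, y) = (57.5, 95) from centroid. f_tx = M·y/J = 471.8 N/mm; f_ty = M·x/J = 285.6 N/mm.
Resultant f_max = √[f_tx² + (f_v + f_ty)²] = √[471.8² + (184.5 + 285.6)²] = 666 N/mm.
Capacity per unit length: r_n/Ω = (1/2.0) × 0.6 × 490 × (0.707 × 6) = 623.6 N/mm.
666 > 623.6 → NOT adequate.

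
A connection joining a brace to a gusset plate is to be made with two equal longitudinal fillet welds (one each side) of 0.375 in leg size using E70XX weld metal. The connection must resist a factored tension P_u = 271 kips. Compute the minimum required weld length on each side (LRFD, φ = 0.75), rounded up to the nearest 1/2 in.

E70XX → F_EXX = 70 ksi.
Throat t_e = 0.707 × 0.375 = 0.2651 in.
φr_n = 0.75 × 0.6 × 70 × 0.2651 = 8.351 kips/in.
L_req = P_u / φr_n = 271 / 8.351 = 32.45 in total.
Per side: 32.45 / 2 = 16.22 in.
Round up → use L = 16.5 in on each side.

L = 16.5 in on each side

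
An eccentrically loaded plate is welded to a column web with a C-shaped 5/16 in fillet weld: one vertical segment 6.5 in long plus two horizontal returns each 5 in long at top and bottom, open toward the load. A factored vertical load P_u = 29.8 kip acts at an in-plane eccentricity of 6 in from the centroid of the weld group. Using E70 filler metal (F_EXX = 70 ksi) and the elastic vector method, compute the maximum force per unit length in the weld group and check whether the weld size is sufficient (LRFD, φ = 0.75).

f_max ≈ 6.34 kip/in; adequate

Total weld length L_w = 16.5 in. Treat welds as unit-width lines.
Centroid: x̄ = 2×5×2.5 / 16.5 = 1.515 in from the vertical weld.
Polar moment about centroid: J = I_x + I_y = [6.5³/12 + 2×5×3.25²] + [6.5×1.515² + 2(5³/12 + 5×0.9848²)] = 174 in³.
Direct shear f_v = P/L_w = 29.8 / 16.5 = 1.806 kip/in (vertical).
Torsion M = P·e = 29.8 × 6 = 178.8 kip·in.
Critical point at (x, y) = (3.485, 3.25) from centroid. f_tx = M·y/J = 3.34 kip/in; f_ty = M·x/J = 3.582 kip/in.
Resultant f_max = √[f_tx² + (f_v + f_ty)²] = √[3.34² + (1.806 + 3.582)²] = 6.339 kip/in.
Capacity per unit length: φr_n = 0.75 × 0.6 × 70 × (0.707 × 0.3125) = 6.96 kip/in.
6.339 ≤ 6.96 → adequate.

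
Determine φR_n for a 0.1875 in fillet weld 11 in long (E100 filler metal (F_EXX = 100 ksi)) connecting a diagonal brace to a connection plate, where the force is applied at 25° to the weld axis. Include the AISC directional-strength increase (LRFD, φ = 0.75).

t_e = 0.707 × 0.1875 = 0.1326 in; A_we = 0.1326 × 11 = 1.458 in².
Directional factor: 1.0 + 0.5 sin^1.5(25°) = 1.137.
F_nw = 0.6 × 100 × 1.137 = 68.24 ksi.
φR_n = 0.75 × 68.24 × 1.458 = 74.63 kips.

φR_n ≈ 74.6 kips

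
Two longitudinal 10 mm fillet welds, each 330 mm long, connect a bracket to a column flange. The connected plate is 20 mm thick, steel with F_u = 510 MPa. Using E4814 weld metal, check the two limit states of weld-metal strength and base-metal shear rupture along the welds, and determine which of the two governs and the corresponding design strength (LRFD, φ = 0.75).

φR_n ≈ 1010 kN (weld metal governs)

E48XX → F_EXX = 480 MPa.
t_e = 0.707 × 10 = 7.07 mm; L = 660 mm.
Weld metal: φR_n = 0.75 × 0.6 × 480 × 7.07 × 660 × 10⁻³ = 1008 kN.
Base metal (shear rupture): φR_n = 0.75 × 0.6 × 510 × 20 × 660 × 10⁻³ = 3029 kN.
Governing: weld metal.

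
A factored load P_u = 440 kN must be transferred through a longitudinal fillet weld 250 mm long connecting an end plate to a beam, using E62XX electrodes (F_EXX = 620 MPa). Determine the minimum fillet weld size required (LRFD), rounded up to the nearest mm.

w = 9 mm

Total weld length L = 250 mm.
Required throat t_e = P_u / (φ × 0.6 F_EXX × L) = 440 / (0.75 × 0.6 × 620 × 250 × 10⁻³) = 6.308 mm.
Required leg w = t_e / 0.707 = 8.923 mm → use 9 mm.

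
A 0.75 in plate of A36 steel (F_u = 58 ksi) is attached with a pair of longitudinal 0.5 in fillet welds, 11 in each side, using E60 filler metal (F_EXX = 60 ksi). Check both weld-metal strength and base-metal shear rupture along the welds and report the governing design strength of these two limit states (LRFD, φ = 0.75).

φR_n ≈ 210 kips (weld metal governs)

t_e = 0.707 × 0.5 = 0.3535 in; L = 22 in.
Weld metal: φR_n = 0.75 × 0.6 × 60 × 0.3535 × 22 = 210 kips.
Base metal (shear rupture): φR_n = 0.75 × 0.6 × 58 × 0.75 × 22 = 430.6 kips.
Governing: weld metal.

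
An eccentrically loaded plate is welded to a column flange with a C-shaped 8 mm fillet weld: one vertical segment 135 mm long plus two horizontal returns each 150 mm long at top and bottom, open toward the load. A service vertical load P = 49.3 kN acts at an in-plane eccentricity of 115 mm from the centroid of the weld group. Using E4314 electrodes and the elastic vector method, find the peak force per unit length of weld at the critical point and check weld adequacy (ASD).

f_max ≈ 354 N/mm; adequate

E43XX → F_EXX = 430 MPa.
Total weld length L_w = 435 mm. Treat welds as unit-width lines.
Centroid: x̄ = 2×150×75 / 435 = 51.72 mm from the vertical weld.
Polar moment about centroid: J = I_x + I_y = [135³/12 + 2×150×67.5²] + [135×51.72² + 2(150³/12 + 150×23.28²)] = 2658000 mm³.
Direct shear f_v = P/L_w = 49.3×10³ / 435 = 113.3 N/mm (vertical).
Torsion M = P·e = 49.3×10³ × 115 = 5669500 N·mm.
Critical point at (x, y) = (98.28, 67.5) from centroid. f_tx = M·y/J = 144 N/mm; f_ty = M·x/J = 209.6 N/mm.
Resultant f_max = √[f_tx² + (f_v + f_ty)²] = √[144² + (113.3 + 209.6)²] = 353.6 N/mm.
Capacity per unit length: r_n/Ω = (1/2.0) × 0.6 × 430 × (0.707 × 8) = 729.6 N/mm.
353.6 ≤ 729.6 → adequate.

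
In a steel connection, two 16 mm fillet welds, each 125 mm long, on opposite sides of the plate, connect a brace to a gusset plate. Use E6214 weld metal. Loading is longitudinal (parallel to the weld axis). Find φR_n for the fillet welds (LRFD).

E62XX → F_EXX = 620 MPa.
Effective throat t_e = 0.707 × 16 = 11.31 mm.
Total length L = 250 mm; A_we = 11.31 × 250 = 2828 mm².
F_nw = 0.6 F_EXX = 0.6 × 620 = 372 MPa.
φR_n = 0.75 × 372 × 2828 × 10⁻³ = 789 kN.

φR_n ≈ 789 kN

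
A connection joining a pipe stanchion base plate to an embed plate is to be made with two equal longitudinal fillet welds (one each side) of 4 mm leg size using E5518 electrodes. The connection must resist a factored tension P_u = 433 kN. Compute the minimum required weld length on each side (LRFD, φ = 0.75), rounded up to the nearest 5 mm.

E55XX → F_EXX = 550 MPa.
Throat t_e = 0.707 × 4 = 2.828 mm.
φr_n = 0.75 × 0.6 × 550 × 2.828 × 10⁻³ = 0.6999 kN/mm.
L_req = P_u / φr_n = 433 / 0.6999 = 618.6 mm total.
Per side: 618.6 / 2 = 309.3 mm.
Round up → use L = 310 mm on each side.

L = 310 mm on each side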